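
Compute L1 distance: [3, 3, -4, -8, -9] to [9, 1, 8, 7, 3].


d = |3-9| + |3-1| + |-4-8| + |-8-7| + |-9-3|
  = 6 + 2 + 12 + 15 + 12
  = 47

47


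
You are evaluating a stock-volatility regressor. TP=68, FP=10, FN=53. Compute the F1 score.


Precision = 68/78 = 0.8718
Recall = 68/121 = 0.562
F1 = 2·P·R/(P+R) = 2·TP/(2·TP+FP+FN) = 136/(136+10+53) = 136/199 = 0.6834

0.6834


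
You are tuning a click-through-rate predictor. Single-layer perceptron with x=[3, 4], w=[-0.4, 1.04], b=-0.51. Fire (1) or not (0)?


z = (3)·(-0.4) + (4)·(1.04) - 0.51
  = 2.45
step(z) = 1 (z≥0)

1


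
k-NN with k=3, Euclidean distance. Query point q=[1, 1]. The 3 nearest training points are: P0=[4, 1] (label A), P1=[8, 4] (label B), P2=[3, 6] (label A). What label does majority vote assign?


d(q,P0) = 3.0  (label A)
d(q,P1) = 7.6158  (label B)
d(q,P2) = 5.3852  (label A)
Votes: A=2, B=1
Majority → A

A


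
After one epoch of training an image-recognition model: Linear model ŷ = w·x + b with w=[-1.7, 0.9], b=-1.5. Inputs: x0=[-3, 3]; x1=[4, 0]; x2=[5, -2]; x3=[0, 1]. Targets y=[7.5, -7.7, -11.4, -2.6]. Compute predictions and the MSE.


ŷ0 = (-1.7)·(-3) + (0.9)·(3) - 1.5 = 6.3
ŷ1 = (-1.7)·(4) + (0.9)·(0) - 1.5 = -8.3
ŷ2 = (-1.7)·(5) + (0.9)·(-2) - 1.5 = -11.8
ŷ3 = (-1.7)·(0) + (0.9)·(1) - 1.5 = -0.6
errors² = [1.44, 0.36, 0.16, 4.0]
MSE = 5.9600/4 = 1.49

1.49


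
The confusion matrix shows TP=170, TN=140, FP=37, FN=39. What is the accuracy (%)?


Accuracy = (TP+TN)/(TP+TN+FP+FN)
= (170+140)/(386)
= 310/386 = 80.31%

80.31%


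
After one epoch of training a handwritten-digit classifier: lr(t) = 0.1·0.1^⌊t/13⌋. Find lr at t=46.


n_drops = ⌊46/13⌋ = 3
lr = 0.1·0.1^3 = 0.1·0.001 = 0.0001

0.0001


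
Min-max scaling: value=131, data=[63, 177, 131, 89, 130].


min=63, max=177
(131-63)/(177-63) = 68/114 = 0.5965

0.5965


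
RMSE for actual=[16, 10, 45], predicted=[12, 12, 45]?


MSE = 20/3 = 6.6667
RMSE = √(20/3) = 2.582

2.582


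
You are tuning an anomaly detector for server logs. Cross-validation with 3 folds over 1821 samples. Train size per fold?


Fold size = 1821/3 = 607
Training per fold = 1821 - 607 = 1214

1214


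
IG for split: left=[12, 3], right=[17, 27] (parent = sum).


Parent = [29, 30], H_parent = 0.9998
H_left = 0.7219 (n=15), H_right = 0.9624 (n=44)
H_children = (15/59)·0.7219 + (44/59)·0.9624 = 0.9013
IG = 0.9998 - 0.9013 = 0.0985

0.0985


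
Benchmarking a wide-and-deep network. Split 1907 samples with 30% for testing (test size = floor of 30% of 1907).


Test = ⌊1907·30/100⌋ = 572
Train = 1907 - 572 = 1335

Train: 1335, Test: 572


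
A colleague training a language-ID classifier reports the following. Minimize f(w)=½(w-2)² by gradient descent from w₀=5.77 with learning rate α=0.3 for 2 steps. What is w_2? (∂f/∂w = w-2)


step 1: grad = 5.77-2 = 3.77; w = 5.77 - 0.3·(3.77) = 4.639
step 2: grad = 4.639-2 = 2.639; w = 4.639 - 0.3·(2.639) = 3.8473

3.8473


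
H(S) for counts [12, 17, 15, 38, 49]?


Probabilities: [12/131, 17/131, 15/131, 38/131, 49/131] ≈ [0.0916, 0.1298, 0.1145, 0.2901, 0.374]
H = -((12/131)·log₂(12/131) + (17/131)·log₂(17/131) + (15/131)·log₂(15/131) + (38/131)·log₂(38/131) + (49/131)·log₂(49/131))
  = 2.1048 bits

2.1048 bits


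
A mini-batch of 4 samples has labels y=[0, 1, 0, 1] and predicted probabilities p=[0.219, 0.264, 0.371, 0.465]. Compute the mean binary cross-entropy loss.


L[0] = -ln(1-0.219) = -ln(0.781) = 0.2472
L[1] = -ln(0.264) = 1.3318
L[2] = -ln(1-0.371) = -ln(0.629) = 0.4636
L[3] = -ln(0.465) = 0.7657
mean = (0.2472 + 1.3318 + 0.4636 + 0.7657)/4 = 0.7021

0.7021


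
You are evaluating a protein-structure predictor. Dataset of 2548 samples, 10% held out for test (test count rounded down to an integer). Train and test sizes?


Test = ⌊2548·10/100⌋ = 254
Train = 2548 - 254 = 2294

Train: 2294, Test: 254


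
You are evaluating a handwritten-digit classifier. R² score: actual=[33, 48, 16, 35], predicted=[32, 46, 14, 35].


ȳ = 33
SS_res = Σ(y-ŷ)² = 9
SS_tot = Σ(y-ȳ)² = 518
R² = 1 - SS_res/SS_tot = 1 - 0.0174 = 0.9826

0.9826


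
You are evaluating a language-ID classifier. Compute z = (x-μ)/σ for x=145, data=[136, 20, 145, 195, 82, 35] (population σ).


μ = 102.1667, σ = 62.272
z = (145 - 102.1667)/62.272 = 0.6878

0.6878


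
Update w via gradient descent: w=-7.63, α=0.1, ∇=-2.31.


w_new = w - α·∇
= -7.63 - 0.1·-2.31
= -7.63 + 0.231
= -7.399

-7.399


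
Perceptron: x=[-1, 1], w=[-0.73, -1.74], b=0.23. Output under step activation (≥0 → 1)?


z = (-1)·(-0.73) + (1)·(-1.74) + 0.23
  = -0.78
step(z) = 0 (z<0)

0


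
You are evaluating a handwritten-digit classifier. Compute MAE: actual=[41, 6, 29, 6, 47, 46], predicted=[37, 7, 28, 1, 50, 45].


Absolute errors: |41-37|=4, |6-7|=1, |29-28|=1, |6-1|=5, |47-50|=3, |46-45|=1
Sum = 15
MAE = 15/6 = 5/2

5/2


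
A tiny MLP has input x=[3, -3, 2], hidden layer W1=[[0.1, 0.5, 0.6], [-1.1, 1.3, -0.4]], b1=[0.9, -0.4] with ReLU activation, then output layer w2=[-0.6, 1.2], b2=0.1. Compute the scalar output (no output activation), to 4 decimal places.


z1[0] = (0.1)·(3) + (0.5)·(-3) + (0.6)·(2) + 0.9 = 0.9
z1[1] = (-1.1)·(3) + (1.3)·(-3) + (-0.4)·(2) - 0.4 = -8.4
h = ReLU(z1) = [0.9, 0.0]
output = (-0.6)·(0.9) + (1.2)·(0.0) + 0.1 = -0.44

-0.44


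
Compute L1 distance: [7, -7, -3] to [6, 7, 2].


d = |7-6| + |-7-7| + |-3-2|
  = 1 + 14 + 5
  = 20

20


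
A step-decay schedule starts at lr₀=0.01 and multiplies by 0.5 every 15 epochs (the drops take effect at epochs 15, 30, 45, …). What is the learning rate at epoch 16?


n_drops = ⌊16/15⌋ = 1
lr = 0.01·0.5^1 = 0.01·0.5 = 0.005

0.005


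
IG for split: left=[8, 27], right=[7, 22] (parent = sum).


Parent = [15, 49], H_parent = 0.7856
H_left = 0.7755 (n=35), H_right = 0.7973 (n=29)
H_children = (35/64)·0.7755 + (29/64)·0.7973 = 0.7854
IG = 0.7856 - 0.7854 = 0.0002

0.0002


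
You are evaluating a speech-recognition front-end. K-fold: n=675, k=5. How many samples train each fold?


Fold size = 675/5 = 135
Training per fold = 675 - 135 = 540

540


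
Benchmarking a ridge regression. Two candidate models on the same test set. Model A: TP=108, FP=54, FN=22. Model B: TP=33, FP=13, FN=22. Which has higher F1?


Model A: P=108/162=0.6667, R=108/130=0.8308, F1=2PR/(P+R)=2TP/(2TP+FP+FN)=216/292=0.7397
Model B: P=33/46=0.7174, R=33/55=0.6, F1=2PR/(P+R)=2TP/(2TP+FP+FN)=66/101=0.6535
0.7397 > 0.6535 → Model A

Model A


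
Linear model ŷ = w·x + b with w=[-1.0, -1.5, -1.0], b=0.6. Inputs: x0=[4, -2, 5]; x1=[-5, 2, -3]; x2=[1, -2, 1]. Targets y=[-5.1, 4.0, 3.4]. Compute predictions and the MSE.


ŷ0 = (-1.0)·(4) + (-1.5)·(-2) + (-1.0)·(5) + 0.6 = -5.4
ŷ1 = (-1.0)·(-5) + (-1.5)·(2) + (-1.0)·(-3) + 0.6 = 5.6
ŷ2 = (-1.0)·(1) + (-1.5)·(-2) + (-1.0)·(1) + 0.6 = 1.6
errors² = [0.09, 2.56, 3.24]
MSE = 5.8900/3 = 1.9633

1.9633


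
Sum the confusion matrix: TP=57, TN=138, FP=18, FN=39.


Total = TP + TN + FP + FN
= 57 + 138 + 18 + 39
= 252
(Predicted positive: 75, predicted negative: 177)

252


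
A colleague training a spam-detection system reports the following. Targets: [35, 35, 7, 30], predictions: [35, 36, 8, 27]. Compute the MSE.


Squared errors: (35-35)²=0, (35-36)²=1, (7-8)²=1, (30-27)²=9
Sum = 11
MSE = 11/4 = 11/4

11/4


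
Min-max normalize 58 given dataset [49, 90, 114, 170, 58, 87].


min=49, max=170
(58-49)/(170-49) = 9/121 = 0.0744

0.0744


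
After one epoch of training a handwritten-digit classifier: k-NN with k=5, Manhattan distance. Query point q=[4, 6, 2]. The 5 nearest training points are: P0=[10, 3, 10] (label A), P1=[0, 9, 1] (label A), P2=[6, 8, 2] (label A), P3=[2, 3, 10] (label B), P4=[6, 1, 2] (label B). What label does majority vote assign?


d(q,P0) = 17  (label A)
d(q,P1) = 8  (label A)
d(q,P2) = 4  (label A)
d(q,P3) = 13  (label B)
d(q,P4) = 7  (label B)
Votes: A=3, B=2
Majority → A

A


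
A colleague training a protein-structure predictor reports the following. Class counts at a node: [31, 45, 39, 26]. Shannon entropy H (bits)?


Probabilities: [31/141, 45/141, 39/141, 26/141] ≈ [0.2199, 0.3191, 0.2766, 0.1844]
H = -((31/141)·log₂(31/141) + (45/141)·log₂(45/141) + (39/141)·log₂(39/141) + (26/141)·log₂(26/141))
  = 1.9689 bits

1.9689 bits


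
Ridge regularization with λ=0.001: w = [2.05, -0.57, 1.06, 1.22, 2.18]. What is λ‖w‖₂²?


‖w‖₂² = (2.05)² + (-0.57)² + (1.06)² + (1.22)² + (2.18)²
     = 4.2025 + 0.3249 + 1.1236 + 1.4884 + 4.7524
     = 11.8918
λ·‖w‖₂² = 0.001·11.8918 = 0.011892

0.011892


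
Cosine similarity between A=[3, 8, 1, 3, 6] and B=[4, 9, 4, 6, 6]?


A·B = 3·4 + 8·9 + 1·4 + 3·6 + 6·6 = 142
‖A‖ = √119 = 10.9087, ‖B‖ = √185 = 13.6015
cos = 142/(√119·√185) = 142/√22015 = 0.957

0.957


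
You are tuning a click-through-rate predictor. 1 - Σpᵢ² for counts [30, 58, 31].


Probabilities: [30/119, 58/119, 31/119] ≈ [0.2521, 0.4874, 0.2605]
Σpᵢ² = (900 + 3364 + 961)/119² = 5225/14161
Gini = 1 - Σpᵢ² = 1 - 5225/14161 = 0.631

0.631


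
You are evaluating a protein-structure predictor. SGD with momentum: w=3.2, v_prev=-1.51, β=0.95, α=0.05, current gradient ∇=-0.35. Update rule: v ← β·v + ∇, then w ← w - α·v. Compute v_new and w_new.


v_new = 0.95·-1.51 - 0.35 = -1.4345 - 0.35 = -1.7845
w_new = 3.2 - 0.05·-1.7845 = 3.2 + 0.089225 = 3.289225

v_new=-1.7845, w_new=3.289225


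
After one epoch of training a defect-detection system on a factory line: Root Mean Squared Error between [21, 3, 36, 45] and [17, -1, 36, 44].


MSE = 33/4 = 8.25
RMSE = √(33/4) = 2.8723

2.8723


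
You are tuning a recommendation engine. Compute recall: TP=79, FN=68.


Recall = TP/(TP+FN)
= 79/(79+68)
= 79/147 = 53.74%

53.74%


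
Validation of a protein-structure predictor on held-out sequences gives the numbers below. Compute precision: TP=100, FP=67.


Precision = TP/(TP+FP)
= 100/(100+67)
= 100/167 = 59.88%

59.88%


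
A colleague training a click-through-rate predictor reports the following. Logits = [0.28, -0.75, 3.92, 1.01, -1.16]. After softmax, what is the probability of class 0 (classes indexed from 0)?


Exponentials: e^0.28=1.3231, e^-0.75=0.4724, e^3.92=50.4004, e^1.01=2.7456, e^-1.16=0.3135
Sum = 55.255
Softmax = [0.0239, 0.0085, 0.9121, 0.0497, 0.0057]
p[0] = 1.3231/55.255 = 0.0239

0.0239


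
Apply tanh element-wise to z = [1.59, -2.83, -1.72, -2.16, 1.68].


tanh(1.59) = 0.9201
tanh(-2.83) = -0.9931
tanh(-1.72) = -0.9379
tanh(-2.16) = -0.9737
tanh(1.68) = 0.9329
result = [0.9201, -0.9931, -0.9379, -0.9737, 0.9329]

[0.9201, -0.9931, -0.9379, -0.9737, 0.9329]


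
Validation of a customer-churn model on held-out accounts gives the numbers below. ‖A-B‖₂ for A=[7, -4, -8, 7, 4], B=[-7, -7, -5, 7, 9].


d = √((7+ 7)² + (-4+ 7)² + (-8+ 5)² + (7-7)² + (4-9)²)
  = √(196 + 9 + 9 + 0 + 25)
  = √239 = 15.4596

15.4596


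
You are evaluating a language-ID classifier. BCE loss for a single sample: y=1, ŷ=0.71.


BCE = -[y·ln(p) + (1-y)·ln(1-p)]
= -1·ln(0.71) - 0
= -ln(0.71) = 0.3425

0.3425


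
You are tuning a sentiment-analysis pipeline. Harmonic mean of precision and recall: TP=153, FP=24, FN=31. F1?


Precision = 153/177 = 0.8644
Recall = 153/184 = 0.8315
F1 = 2·P·R/(P+R) = 2·TP/(2·TP+FP+FN) = 306/(306+24+31) = 306/361 = 0.8476

0.8476


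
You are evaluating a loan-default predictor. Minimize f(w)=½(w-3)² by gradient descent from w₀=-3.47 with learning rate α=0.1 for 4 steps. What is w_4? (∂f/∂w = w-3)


step 1: grad = -3.47-3 = -6.47; w = -3.47 - 0.1·(-6.47) = -2.823
step 2: grad = -2.823-3 = -5.823; w = -2.823 - 0.1·(-5.823) = -2.2407
step 3: grad = -2.2407-3 = -5.2407; w = -2.2407 - 0.1·(-5.2407) = -1.71663
step 4: grad = -1.71663-3 = -4.71663; w = -1.71663 - 0.1·(-4.71663) = -1.244967

-1.244967


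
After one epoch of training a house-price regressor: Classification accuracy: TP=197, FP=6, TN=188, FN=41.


Accuracy = (TP+TN)/(TP+TN+FP+FN)
= (197+188)/(432)
= 385/432 = 89.12%

89.12%


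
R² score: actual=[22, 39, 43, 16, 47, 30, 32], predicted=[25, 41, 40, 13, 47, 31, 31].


ȳ = 32.7143
SS_res = Σ(y-ŷ)² = 33
SS_tot = Σ(y-ȳ)² = 751.43
R² = 1 - SS_res/SS_tot = 1 - 0.0439 = 0.9561

0.9561


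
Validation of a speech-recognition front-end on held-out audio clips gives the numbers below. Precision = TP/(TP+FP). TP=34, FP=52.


Precision = TP/(TP+FP)
= 34/(34+52)
= 34/86 = 39.53%

39.53%


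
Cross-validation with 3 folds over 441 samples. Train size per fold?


Fold size = 441/3 = 147
Training per fold = 441 - 147 = 294

294


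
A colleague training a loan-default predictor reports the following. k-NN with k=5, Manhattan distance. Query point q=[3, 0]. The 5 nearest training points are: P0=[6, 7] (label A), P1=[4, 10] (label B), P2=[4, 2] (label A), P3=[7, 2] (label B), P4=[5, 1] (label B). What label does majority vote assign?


d(q,P0) = 10  (label A)
d(q,P1) = 11  (label B)
d(q,P2) = 3  (label A)
d(q,P3) = 6  (label B)
d(q,P4) = 3  (label B)
Votes: A=2, B=3
Majority → B

B


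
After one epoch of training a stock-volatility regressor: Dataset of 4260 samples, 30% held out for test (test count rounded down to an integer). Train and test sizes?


Test = ⌊4260·30/100⌋ = 1278
Train = 4260 - 1278 = 2982

Train: 2982, Test: 1278


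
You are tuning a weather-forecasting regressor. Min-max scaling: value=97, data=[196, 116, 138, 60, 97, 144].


min=60, max=196
(97-60)/(196-60) = 37/136 = 0.2721

0.2721


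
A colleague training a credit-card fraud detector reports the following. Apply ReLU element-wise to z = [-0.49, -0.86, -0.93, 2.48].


ReLU(-0.49) = max(0, -0.49) = 0.0
ReLU(-0.86) = max(0, -0.86) = 0.0
ReLU(-0.93) = max(0, -0.93) = 0.0
ReLU(2.48) = max(0, 2.48) = 2.48
result = [0.0, 0.0, 0.0, 2.48]

[0.0, 0.0, 0.0, 2.48]


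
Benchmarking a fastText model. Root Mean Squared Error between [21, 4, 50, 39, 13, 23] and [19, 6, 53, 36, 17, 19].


MSE = 58/6 = 9.6667
RMSE = √(58/6) = 3.1091

3.1091


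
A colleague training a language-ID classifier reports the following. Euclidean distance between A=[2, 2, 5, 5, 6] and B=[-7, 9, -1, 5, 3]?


d = √((2+ 7)² + (2-9)² + (5+ 1)² + (5-5)² + (6-3)²)
  = √(81 + 49 + 36 + 0 + 9)
  = √175 = 13.2288

13.2288


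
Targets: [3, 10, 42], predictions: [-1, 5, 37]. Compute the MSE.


Squared errors: (3+ 1)²=16, (10-5)²=25, (42-37)²=25
Sum = 66
MSE = 66/3 = 22

22


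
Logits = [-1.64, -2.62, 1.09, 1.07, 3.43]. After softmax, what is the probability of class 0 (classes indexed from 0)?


Exponentials: e^-1.64=0.194, e^-2.62=0.0728, e^1.09=2.9743, e^1.07=2.9154, e^3.43=30.8766
Sum = 37.0331
Softmax = [0.0052, 0.002, 0.0803, 0.0787, 0.8338]
p[0] = 0.194/37.0331 = 0.0052

0.0052


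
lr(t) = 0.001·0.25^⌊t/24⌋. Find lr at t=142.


n_drops = ⌊142/24⌋ = 5
lr = 0.001·0.25^5 = 0.001·0.0009765625 = 0.0000009765625

0.0000009765625


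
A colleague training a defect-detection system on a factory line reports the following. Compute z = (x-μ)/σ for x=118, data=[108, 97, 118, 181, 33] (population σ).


μ = 107.4, σ = 47.272
z = (118 - 107.4)/47.272 = 0.2242

0.2242


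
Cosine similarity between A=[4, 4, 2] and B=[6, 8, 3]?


A·B = 4·6 + 4·8 + 2·3 = 62
‖A‖ = √36 = 6, ‖B‖ = √109 = 10.4403
cos = 62/(√36·√109) = 62/√3924 = 0.9898

0.9898


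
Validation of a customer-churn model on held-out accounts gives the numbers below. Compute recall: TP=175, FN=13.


Recall = TP/(TP+FN)
= 175/(175+13)
= 175/188 = 93.09%

93.09%


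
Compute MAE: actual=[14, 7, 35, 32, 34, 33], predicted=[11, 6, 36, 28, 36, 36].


Absolute errors: |14-11|=3, |7-6|=1, |35-36|=1, |32-28|=4, |34-36|=2, |33-36|=3
Sum = 14
MAE = 14/6 = 7/3

7/3


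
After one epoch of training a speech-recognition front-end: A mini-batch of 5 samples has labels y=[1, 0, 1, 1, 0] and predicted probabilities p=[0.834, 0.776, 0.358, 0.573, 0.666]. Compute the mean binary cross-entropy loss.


L[0] = -ln(0.834) = 0.1815
L[1] = -ln(1-0.776) = -ln(0.224) = 1.4961
L[2] = -ln(0.358) = 1.0272
L[3] = -ln(0.573) = 0.5569
L[4] = -ln(1-0.666) = -ln(0.334) = 1.0966
mean = (0.1815 + 1.4961 + 1.0272 + 0.5569 + 1.0966)/5 = 0.8717

0.8717


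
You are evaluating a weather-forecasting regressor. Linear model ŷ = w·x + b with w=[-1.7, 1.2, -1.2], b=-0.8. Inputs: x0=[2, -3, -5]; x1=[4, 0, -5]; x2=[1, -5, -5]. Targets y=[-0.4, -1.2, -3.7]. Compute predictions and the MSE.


ŷ0 = (-1.7)·(2) + (1.2)·(-3) + (-1.2)·(-5) - 0.8 = -1.8
ŷ1 = (-1.7)·(4) + (1.2)·(0) + (-1.2)·(-5) - 0.8 = -1.6
ŷ2 = (-1.7)·(1) + (1.2)·(-5) + (-1.2)·(-5) - 0.8 = -2.5
errors² = [1.96, 0.16, 1.44]
MSE = 3.5600/3 = 1.1867

1.1867


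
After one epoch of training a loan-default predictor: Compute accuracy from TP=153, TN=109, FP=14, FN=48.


Accuracy = (TP+TN)/(TP+TN+FP+FN)
= (153+109)/(324)
= 262/324 = 80.86%

80.86%


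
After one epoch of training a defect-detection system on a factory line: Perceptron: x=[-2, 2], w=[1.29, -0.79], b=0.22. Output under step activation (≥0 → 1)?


z = (-2)·(1.29) + (2)·(-0.79) + 0.22
  = -3.94
step(z) = 0 (z<0)

0


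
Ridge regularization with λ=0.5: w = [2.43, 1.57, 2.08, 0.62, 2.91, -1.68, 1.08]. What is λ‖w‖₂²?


‖w‖₂² = (2.43)² + (1.57)² + (2.08)² + (0.62)² + (2.91)² + (-1.68)² + (1.08)²
     = 5.9049 + 2.4649 + 4.3264 + 0.3844 + 8.4681 + 2.8224 + 1.1664
     = 25.5375
λ·‖w‖₂² = 0.5·25.5375 = 12.76875

12.76875


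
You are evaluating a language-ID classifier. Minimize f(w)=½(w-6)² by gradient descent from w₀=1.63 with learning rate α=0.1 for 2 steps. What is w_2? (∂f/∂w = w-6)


step 1: grad = 1.63-6 = -4.37; w = 1.63 - 0.1·(-4.37) = 2.067
step 2: grad = 2.067-6 = -3.933; w = 2.067 - 0.1·(-3.933) = 2.4603

2.4603


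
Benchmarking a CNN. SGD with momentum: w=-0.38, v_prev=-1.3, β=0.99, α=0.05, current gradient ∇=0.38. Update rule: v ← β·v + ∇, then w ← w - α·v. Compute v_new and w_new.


v_new = 0.99·-1.3 + 0.38 = -1.287 + 0.38 = -0.907
w_new = -0.38 - 0.05·-0.907 = -0.38 + 0.04535 = -0.33465

v_new=-0.907, w_new=-0.33465


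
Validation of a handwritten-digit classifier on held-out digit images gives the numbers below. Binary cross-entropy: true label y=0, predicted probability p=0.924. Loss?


BCE = -[y·ln(p) + (1-y)·ln(1-p)]
= -0 - 1·ln(1-0.924)
= -ln(0.076) = 2.577

2.577


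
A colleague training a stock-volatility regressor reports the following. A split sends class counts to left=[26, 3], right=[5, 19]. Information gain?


Parent = [31, 22], H_parent = 0.9791
H_left = 0.4798 (n=29), H_right = 0.7383 (n=24)
H_children = (29/53)·0.4798 + (24/53)·0.7383 = 0.5969
IG = 0.9791 - 0.5969 = 0.3822

0.3822


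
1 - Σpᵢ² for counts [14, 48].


Probabilities: [14/62, 48/62] ≈ [0.2258, 0.7742]
Σpᵢ² = (196 + 2304)/62² = 2500/3844
Gini = 1 - Σpᵢ² = 1 - 2500/3844 = 0.3496

0.3496


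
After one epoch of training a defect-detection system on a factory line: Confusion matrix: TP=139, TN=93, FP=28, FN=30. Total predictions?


Total = TP + TN + FP + FN
= 139 + 93 + 28 + 30
= 290
(Predicted positive: 167, predicted negative: 123)

290


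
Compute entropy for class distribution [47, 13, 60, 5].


Probabilities: [47/125, 13/125, 60/125, 5/125] ≈ [0.376, 0.104, 0.48, 0.04]
H = -((47/125)·log₂(47/125) + (13/125)·log₂(13/125) + (60/125)·log₂(60/125) + (5/125)·log₂(5/125))
  = 1.5642 bits

1.5642 bits


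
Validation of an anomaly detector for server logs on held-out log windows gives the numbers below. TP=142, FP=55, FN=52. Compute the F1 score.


Precision = 142/197 = 0.7208
Recall = 142/194 = 0.732
F1 = 2·P·R/(P+R) = 2·TP/(2·TP+FP+FN) = 284/(284+55+52) = 284/391 = 0.7263

0.7263


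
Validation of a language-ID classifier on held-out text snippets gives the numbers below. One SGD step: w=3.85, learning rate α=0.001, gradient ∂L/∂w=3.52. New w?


w_new = w - α·∇
= 3.85 - 0.001·3.52
= 3.85 - 0.00352
= 3.84648

3.84648


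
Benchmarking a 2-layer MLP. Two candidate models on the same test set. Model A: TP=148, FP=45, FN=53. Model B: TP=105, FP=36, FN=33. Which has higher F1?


Model A: P=148/193=0.7668, R=148/201=0.7363, F1=2PR/(P+R)=2TP/(2TP+FP+FN)=296/394=0.7513
Model B: P=105/141=0.7447, R=105/138=0.7609, F1=2PR/(P+R)=2TP/(2TP+FP+FN)=210/279=0.7527
0.7513 < 0.7527 → Model B

Model B


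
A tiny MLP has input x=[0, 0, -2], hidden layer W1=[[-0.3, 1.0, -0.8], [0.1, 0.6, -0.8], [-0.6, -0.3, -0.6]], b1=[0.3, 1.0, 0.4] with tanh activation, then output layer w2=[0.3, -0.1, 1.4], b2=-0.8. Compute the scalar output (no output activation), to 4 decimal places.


z1[0] = (-0.3)·(0) + (1.0)·(0) + (-0.8)·(-2) + 0.3 = 1.9
z1[1] = (0.1)·(0) + (0.6)·(0) + (-0.8)·(-2) + 1.0 = 2.6
z1[2] = (-0.6)·(0) + (-0.3)·(0) + (-0.6)·(-2) + 0.4 = 1.6
h = tanh(z1) = [0.9562, 0.989, 0.9217]
output = (0.3)·(0.9562) + (-0.1)·(0.989) + (1.4)·(0.9217) - 0.8 = 0.6783

0.6783


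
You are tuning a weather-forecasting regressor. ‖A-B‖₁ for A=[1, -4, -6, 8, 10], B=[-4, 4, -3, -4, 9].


d = |1+ 4| + |-4-4| + |-6+ 3| + |8+ 4| + |10-9|
  = 5 + 8 + 3 + 12 + 1
  = 29

29


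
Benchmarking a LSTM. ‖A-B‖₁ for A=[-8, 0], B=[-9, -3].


d = |-8+ 9| + |0+ 3|
  = 1 + 3
  = 4

4


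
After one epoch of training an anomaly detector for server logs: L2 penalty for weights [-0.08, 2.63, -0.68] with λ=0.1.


‖w‖₂² = (-0.08)² + (2.63)² + (-0.68)²
     = 0.0064 + 6.9169 + 0.4624
     = 7.3857
λ·‖w‖₂² = 0.1·7.3857 = 0.73857

0.73857


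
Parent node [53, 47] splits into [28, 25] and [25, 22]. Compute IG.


Parent = [53, 47], H_parent = 0.9974
H_left = 0.9977 (n=53), H_right = 0.9971 (n=47)
H_children = (53/100)·0.9977 + (47/100)·0.9971 = 0.9974
IG = 0.9974 - 0.9974 = 0.0

0.0


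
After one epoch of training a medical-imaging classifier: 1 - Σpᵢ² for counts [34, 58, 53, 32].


Probabilities: [34/177, 58/177, 53/177, 32/177] ≈ [0.1921, 0.3277, 0.2994, 0.1808]
Σpᵢ² = (1156 + 3364 + 2809 + 1024)/177² = 8353/31329
Gini = 1 - Σpᵢ² = 1 - 8353/31329 = 0.7334

0.7334


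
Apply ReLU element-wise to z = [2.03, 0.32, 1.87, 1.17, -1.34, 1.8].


ReLU(2.03) = max(0, 2.03) = 2.03
ReLU(0.32) = max(0, 0.32) = 0.32
ReLU(1.87) = max(0, 1.87) = 1.87
ReLU(1.17) = max(0, 1.17) = 1.17
ReLU(-1.34) = max(0, -1.34) = 0.0
ReLU(1.8) = max(0, 1.8) = 1.8
result = [2.03, 0.32, 1.87, 1.17, 0.0, 1.8]

[2.03, 0.32, 1.87, 1.17, 0.0, 1.8]


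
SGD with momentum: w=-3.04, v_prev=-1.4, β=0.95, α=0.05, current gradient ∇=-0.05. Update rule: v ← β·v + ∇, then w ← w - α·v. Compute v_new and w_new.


v_new = 0.95·-1.4 - 0.05 = -1.33 - 0.05 = -1.38
w_new = -3.04 - 0.05·-1.38 = -3.04 + 0.069 = -2.971

v_new=-1.38, w_new=-2.971


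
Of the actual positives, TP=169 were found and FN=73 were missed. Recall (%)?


Recall = TP/(TP+FN)
= 169/(169+73)
= 169/242 = 69.83%

69.83%


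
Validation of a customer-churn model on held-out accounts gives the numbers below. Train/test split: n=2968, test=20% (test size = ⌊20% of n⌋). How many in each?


Test = ⌊2968·20/100⌋ = 593
Train = 2968 - 593 = 2375

Train: 2375, Test: 593


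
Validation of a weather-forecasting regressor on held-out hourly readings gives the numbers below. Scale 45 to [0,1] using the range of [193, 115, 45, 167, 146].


min=45, max=193
(45-45)/(193-45) = 0/148 = 0.0

0.0


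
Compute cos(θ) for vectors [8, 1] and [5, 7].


A·B = 8·5 + 1·7 = 47
‖A‖ = √65 = 8.0623, ‖B‖ = √74 = 8.6023
cos = 47/(√65·√74) = 47/√4810 = 0.6777

0.6777


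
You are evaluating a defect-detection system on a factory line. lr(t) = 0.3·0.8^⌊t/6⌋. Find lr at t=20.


n_drops = ⌊20/6⌋ = 3
lr = 0.3·0.8^3 = 0.3·0.512 = 0.1536

0.1536


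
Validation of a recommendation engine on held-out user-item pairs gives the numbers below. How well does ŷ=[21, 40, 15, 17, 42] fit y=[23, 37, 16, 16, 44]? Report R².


ȳ = 27.2
SS_res = Σ(y-ŷ)² = 19
SS_tot = Σ(y-ȳ)² = 646.8
R² = 1 - SS_res/SS_tot = 1 - 0.0294 = 0.9706

0.9706


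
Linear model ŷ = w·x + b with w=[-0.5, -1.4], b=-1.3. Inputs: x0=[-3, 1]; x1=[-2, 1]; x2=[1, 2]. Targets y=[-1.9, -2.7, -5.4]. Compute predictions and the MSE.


ŷ0 = (-0.5)·(-3) + (-1.4)·(1) - 1.3 = -1.2
ŷ1 = (-0.5)·(-2) + (-1.4)·(1) - 1.3 = -1.7
ŷ2 = (-0.5)·(1) + (-1.4)·(2) - 1.3 = -4.6
errors² = [0.49, 1.0, 0.64]
MSE = 2.1300/3 = 0.71

0.71


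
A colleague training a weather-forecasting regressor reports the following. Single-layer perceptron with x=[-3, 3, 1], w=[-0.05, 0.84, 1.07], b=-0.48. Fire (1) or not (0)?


z = (-3)·(-0.05) + (3)·(0.84) + (1)·(1.07) - 0.48
  = 3.26
step(z) = 1 (z≥0)

1


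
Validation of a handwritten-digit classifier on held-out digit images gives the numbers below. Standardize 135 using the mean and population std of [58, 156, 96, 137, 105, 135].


μ = 114.5, σ = 32.3355
z = (135 - 114.5)/32.3355 = 0.634

0.634


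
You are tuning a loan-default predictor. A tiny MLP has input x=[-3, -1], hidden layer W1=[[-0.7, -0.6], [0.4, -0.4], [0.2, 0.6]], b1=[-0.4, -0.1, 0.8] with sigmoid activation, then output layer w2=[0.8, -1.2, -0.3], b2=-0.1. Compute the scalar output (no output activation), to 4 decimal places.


z1[0] = (-0.7)·(-3) + (-0.6)·(-1) - 0.4 = 2.3
z1[1] = (0.4)·(-3) + (-0.4)·(-1) - 0.1 = -0.9
z1[2] = (0.2)·(-3) + (0.6)·(-1) + 0.8 = -0.4
h = sigmoid(z1) = [0.9089, 0.2891, 0.4013]
output = (0.8)·(0.9089) + (-1.2)·(0.2891) + (-0.3)·(0.4013) - 0.1 = 0.1598

0.1598


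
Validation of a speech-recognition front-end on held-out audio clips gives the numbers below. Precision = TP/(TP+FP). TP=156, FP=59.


Precision = TP/(TP+FP)
= 156/(156+59)
= 156/215 = 72.56%

72.56%


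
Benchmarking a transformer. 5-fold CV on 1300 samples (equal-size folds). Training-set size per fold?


Fold size = 1300/5 = 260
Training per fold = 1300 - 260 = 1040

1040


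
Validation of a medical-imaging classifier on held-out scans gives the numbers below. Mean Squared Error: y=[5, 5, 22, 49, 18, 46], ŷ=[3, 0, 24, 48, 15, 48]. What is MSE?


Squared errors: (5-3)²=4, (5-0)²=25, (22-24)²=4, (49-48)²=1, (18-15)²=9, (46-48)²=4
Sum = 47
MSE = 47/6 = 47/6

47/6


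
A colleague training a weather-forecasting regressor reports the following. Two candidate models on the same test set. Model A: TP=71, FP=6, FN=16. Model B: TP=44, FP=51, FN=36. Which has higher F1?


Model A: P=71/77=0.9221, R=71/87=0.8161, F1=2PR/(P+R)=2TP/(2TP+FP+FN)=142/164=0.8659
Model B: P=44/95=0.4632, R=44/80=0.55, F1=2PR/(P+R)=2TP/(2TP+FP+FN)=88/175=0.5029
0.8659 > 0.5029 → Model A

Model A


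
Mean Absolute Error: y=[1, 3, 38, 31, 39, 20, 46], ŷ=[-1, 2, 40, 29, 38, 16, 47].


Absolute errors: |1+ 1|=2, |3-2|=1, |38-40|=2, |31-29|=2, |39-38|=1, |20-16|=4, |46-47|=1
Sum = 13
MAE = 13/7 = 13/7

13/7


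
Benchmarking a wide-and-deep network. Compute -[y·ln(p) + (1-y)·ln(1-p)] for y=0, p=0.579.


BCE = -[y·ln(p) + (1-y)·ln(1-p)]
= -0 - 1·ln(1-0.579)
= -ln(0.421) = 0.8651

0.8651


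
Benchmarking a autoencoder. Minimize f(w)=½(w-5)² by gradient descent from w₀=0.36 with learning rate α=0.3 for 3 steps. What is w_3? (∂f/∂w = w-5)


step 1: grad = 0.36-5 = -4.64; w = 0.36 - 0.3·(-4.64) = 1.752
step 2: grad = 1.752-5 = -3.248; w = 1.752 - 0.3·(-3.248) = 2.7264
step 3: grad = 2.7264-5 = -2.2736; w = 2.7264 - 0.3·(-2.2736) = 3.40848

3.40848


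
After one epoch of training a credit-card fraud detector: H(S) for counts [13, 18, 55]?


Probabilities: [13/86, 18/86, 55/86] ≈ [0.1512, 0.2093, 0.6395]
H = -((13/86)·log₂(13/86) + (18/86)·log₂(18/86) + (55/86)·log₂(55/86))
  = 1.2967 bits

1.2967 bits


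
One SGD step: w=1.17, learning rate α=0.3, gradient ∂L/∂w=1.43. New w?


w_new = w - α·∇
= 1.17 - 0.3·1.43
= 1.17 - 0.429
= 0.741

0.741


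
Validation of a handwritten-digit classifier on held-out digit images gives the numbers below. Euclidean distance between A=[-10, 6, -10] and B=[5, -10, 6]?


d = √((-10-5)² + (6+ 10)² + (-10-6)²)
  = √(225 + 256 + 256)
  = √737 = 27.1477

27.1477


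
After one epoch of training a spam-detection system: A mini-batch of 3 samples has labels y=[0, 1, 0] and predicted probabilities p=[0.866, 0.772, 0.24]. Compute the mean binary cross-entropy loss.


L[0] = -ln(1-0.866) = -ln(0.134) = 2.0099
L[1] = -ln(0.772) = 0.2588
L[2] = -ln(1-0.24) = -ln(0.76) = 0.2744
mean = (2.0099 + 0.2588 + 0.2744)/3 = 0.8477

0.8477


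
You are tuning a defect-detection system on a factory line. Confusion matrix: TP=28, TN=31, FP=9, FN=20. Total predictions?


Total = TP + TN + FP + FN
= 28 + 31 + 9 + 20
= 88
(Predicted positive: 37, predicted negative: 51)

88


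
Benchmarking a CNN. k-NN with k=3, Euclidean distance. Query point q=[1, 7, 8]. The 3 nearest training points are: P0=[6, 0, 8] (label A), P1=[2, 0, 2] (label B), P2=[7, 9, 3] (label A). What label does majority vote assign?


d(q,P0) = 8.6023  (label A)
d(q,P1) = 9.2736  (label B)
d(q,P2) = 8.0623  (label A)
Votes: A=2, B=1
Majority → A

A


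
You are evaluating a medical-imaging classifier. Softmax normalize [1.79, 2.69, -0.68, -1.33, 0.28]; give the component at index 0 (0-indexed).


Exponentials: e^1.79=5.9895, e^2.69=14.7317, e^-0.68=0.5066, e^-1.33=0.2645, e^0.28=1.3231
Sum = 22.8154
Softmax = [0.2625, 0.6457, 0.0222, 0.0116, 0.058]
p[0] = 5.9895/22.8154 = 0.2625

0.2625


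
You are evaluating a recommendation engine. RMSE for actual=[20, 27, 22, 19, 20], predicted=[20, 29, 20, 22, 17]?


MSE = 26/5 = 5.2
RMSE = √(26/5) = 2.2804

2.2804


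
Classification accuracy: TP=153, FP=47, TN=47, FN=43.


Accuracy = (TP+TN)/(TP+TN+FP+FN)
= (153+47)/(290)
= 200/290 = 68.97%

68.97%


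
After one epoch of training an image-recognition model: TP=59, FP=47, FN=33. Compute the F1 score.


Precision = 59/106 = 0.5566
Recall = 59/92 = 0.6413
F1 = 2·P·R/(P+R) = 2·TP/(2·TP+FP+FN) = 118/(118+47+33) = 118/198 = 0.596

0.596


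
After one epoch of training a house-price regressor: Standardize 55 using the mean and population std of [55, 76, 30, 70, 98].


μ = 65.8, σ = 22.6133
z = (55 - 65.8)/22.6133 = -0.4776

-0.4776


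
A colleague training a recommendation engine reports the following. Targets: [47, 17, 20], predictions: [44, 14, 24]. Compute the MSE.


Squared errors: (47-44)²=9, (17-14)²=9, (20-24)²=16
Sum = 34
MSE = 34/3 = 34/3

34/3


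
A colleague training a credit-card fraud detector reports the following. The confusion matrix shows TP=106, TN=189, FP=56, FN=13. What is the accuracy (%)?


Accuracy = (TP+TN)/(TP+TN+FP+FN)
= (106+189)/(364)
= 295/364 = 81.04%

81.04%


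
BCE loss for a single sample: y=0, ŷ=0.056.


BCE = -[y·ln(p) + (1-y)·ln(1-p)]
= -0 - 1·ln(1-0.056)
= -ln(0.944) = 0.0576

0.0576


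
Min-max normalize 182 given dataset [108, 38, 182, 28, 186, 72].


min=28, max=186
(182-28)/(186-28) = 154/158 = 0.9747

0.9747


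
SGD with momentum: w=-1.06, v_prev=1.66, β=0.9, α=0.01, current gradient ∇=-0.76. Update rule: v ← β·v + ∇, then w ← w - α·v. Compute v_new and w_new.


v_new = 0.9·1.66 - 0.76 = 1.494 - 0.76 = 0.734
w_new = -1.06 - 0.01·0.734 = -1.06 - 0.00734 = -1.06734

v_new=0.734, w_new=-1.06734


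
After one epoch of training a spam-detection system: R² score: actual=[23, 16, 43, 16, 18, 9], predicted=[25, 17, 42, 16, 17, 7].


ȳ = 20.8333
SS_res = Σ(y-ŷ)² = 11
SS_tot = Σ(y-ȳ)² = 690.83
R² = 1 - SS_res/SS_tot = 1 - 0.0159 = 0.9841

0.9841


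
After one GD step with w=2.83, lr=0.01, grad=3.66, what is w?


w_new = w - α·∇
= 2.83 - 0.01·3.66
= 2.83 - 0.0366
= 2.7934

2.7934


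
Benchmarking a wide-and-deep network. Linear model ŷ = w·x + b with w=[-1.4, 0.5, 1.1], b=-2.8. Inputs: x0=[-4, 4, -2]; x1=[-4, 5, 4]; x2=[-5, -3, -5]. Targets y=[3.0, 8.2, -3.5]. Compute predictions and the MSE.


ŷ0 = (-1.4)·(-4) + (0.5)·(4) + (1.1)·(-2) - 2.8 = 2.6
ŷ1 = (-1.4)·(-4) + (0.5)·(5) + (1.1)·(4) - 2.8 = 9.7
ŷ2 = (-1.4)·(-5) + (0.5)·(-3) + (1.1)·(-5) - 2.8 = -2.8
errors² = [0.16, 2.25, 0.49]
MSE = 2.9000/3 = 0.9667

0.9667


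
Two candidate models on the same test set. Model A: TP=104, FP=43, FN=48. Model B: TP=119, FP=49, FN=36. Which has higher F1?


Model A: P=104/147=0.7075, R=104/152=0.6842, F1=2PR/(P+R)=2TP/(2TP+FP+FN)=208/299=0.6957
Model B: P=119/168=0.7083, R=119/155=0.7677, F1=2PR/(P+R)=2TP/(2TP+FP+FN)=238/323=0.7368
0.6957 < 0.7368 → Model B

Model B


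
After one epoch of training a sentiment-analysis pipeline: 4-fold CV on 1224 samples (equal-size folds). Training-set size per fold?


Fold size = 1224/4 = 306
Training per fold = 1224 - 306 = 918

918


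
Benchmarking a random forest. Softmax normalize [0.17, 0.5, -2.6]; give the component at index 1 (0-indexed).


Exponentials: e^0.17=1.1853, e^0.5=1.6487, e^-2.6=0.0743
Sum = 2.9083
Softmax = [0.4076, 0.5669, 0.0255]
p[1] = 1.6487/2.9083 = 0.5669

0.5669


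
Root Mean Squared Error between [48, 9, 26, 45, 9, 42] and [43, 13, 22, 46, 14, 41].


MSE = 84/6 = 14
RMSE = √(84/6) = 3.7417

3.7417


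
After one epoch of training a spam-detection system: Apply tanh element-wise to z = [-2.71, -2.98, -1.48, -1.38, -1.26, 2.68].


tanh(-2.71) = -0.9912
tanh(-2.98) = -0.9949
tanh(-1.48) = -0.9015
tanh(-1.38) = -0.881
tanh(-1.26) = -0.8511
tanh(2.68) = 0.9906
result = [-0.9912, -0.9949, -0.9015, -0.881, -0.8511, 0.9906]

[-0.9912, -0.9949, -0.9015, -0.881, -0.8511, 0.9906]


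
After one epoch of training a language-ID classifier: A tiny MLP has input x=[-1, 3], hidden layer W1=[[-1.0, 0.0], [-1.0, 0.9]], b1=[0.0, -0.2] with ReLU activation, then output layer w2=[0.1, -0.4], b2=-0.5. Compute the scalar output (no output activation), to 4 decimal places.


z1[0] = (-1.0)·(-1) + (0.0)·(3) + 0.0 = 1.0
z1[1] = (-1.0)·(-1) + (0.9)·(3) - 0.2 = 3.5
h = ReLU(z1) = [1.0, 3.5]
output = (0.1)·(1.0) + (-0.4)·(3.5) - 0.5 = -1.8

-1.8


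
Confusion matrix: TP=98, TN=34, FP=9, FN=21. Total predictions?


Total = TP + TN + FP + FN
= 98 + 34 + 9 + 21
= 162
(Predicted positive: 107, predicted negative: 55)

162


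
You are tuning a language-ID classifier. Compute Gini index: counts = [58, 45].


Probabilities: [58/103, 45/103] ≈ [0.5631, 0.4369]
Σpᵢ² = (3364 + 2025)/103² = 5389/10609
Gini = 1 - Σpᵢ² = 1 - 5389/10609 = 0.492

0.492


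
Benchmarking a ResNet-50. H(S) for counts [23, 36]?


Probabilities: [23/59, 36/59] ≈ [0.3898, 0.6102]
H = -((23/59)·log₂(23/59) + (36/59)·log₂(36/59))
  = 0.9647 bits

0.9647 bits


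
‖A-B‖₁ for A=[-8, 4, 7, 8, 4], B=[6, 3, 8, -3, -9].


d = |-8-6| + |4-3| + |7-8| + |8+ 3| + |4+ 9|
  = 14 + 1 + 1 + 11 + 13
  = 40

40


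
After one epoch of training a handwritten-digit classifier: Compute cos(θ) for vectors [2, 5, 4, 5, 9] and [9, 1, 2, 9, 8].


A·B = 2·9 + 5·1 + 4·2 + 5·9 + 9·8 = 148
‖A‖ = √151 = 12.2882, ‖B‖ = √231 = 15.1987
cos = 148/(√151·√231) = 148/√34881 = 0.7924

0.7924


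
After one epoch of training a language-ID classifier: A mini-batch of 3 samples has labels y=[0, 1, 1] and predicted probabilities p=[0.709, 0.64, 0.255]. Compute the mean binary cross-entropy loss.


L[0] = -ln(1-0.709) = -ln(0.291) = 1.2344
L[1] = -ln(0.64) = 0.4463
L[2] = -ln(0.255) = 1.3665
mean = (1.2344 + 0.4463 + 1.3665)/3 = 1.0157

1.0157


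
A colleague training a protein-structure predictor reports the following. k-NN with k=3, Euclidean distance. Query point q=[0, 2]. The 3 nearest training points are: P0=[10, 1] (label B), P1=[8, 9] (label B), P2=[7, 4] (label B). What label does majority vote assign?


d(q,P0) = 10.0499  (label B)
d(q,P1) = 10.6301  (label B)
d(q,P2) = 7.2801  (label B)
Votes: A=0, B=3
Majority → B

B


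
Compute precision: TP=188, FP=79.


Precision = TP/(TP+FP)
= 188/(188+79)
= 188/267 = 70.41%

70.41%


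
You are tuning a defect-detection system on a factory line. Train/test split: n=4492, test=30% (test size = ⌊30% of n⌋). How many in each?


Test = ⌊4492·30/100⌋ = 1347
Train = 4492 - 1347 = 3145

Train: 3145, Test: 1347


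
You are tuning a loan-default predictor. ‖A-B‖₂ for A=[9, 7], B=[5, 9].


d = √((9-5)² + (7-9)²)
  = √(16 + 4)
  = √20 = 4.4721

4.4721


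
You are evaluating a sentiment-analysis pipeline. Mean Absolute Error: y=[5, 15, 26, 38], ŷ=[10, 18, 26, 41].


Absolute errors: |5-10|=5, |15-18|=3, |26-26|=0, |38-41|=3
Sum = 11
MAE = 11/4 = 11/4

11/4


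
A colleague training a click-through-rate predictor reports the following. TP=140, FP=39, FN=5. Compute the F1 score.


Precision = 140/179 = 0.7821
Recall = 140/145 = 0.9655
F1 = 2·P·R/(P+R) = 2·TP/(2·TP+FP+FN) = 280/(280+39+5) = 280/324 = 0.8642

0.8642


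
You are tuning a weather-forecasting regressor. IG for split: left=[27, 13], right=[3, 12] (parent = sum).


Parent = [30, 25], H_parent = 0.994
H_left = 0.9097 (n=40), H_right = 0.7219 (n=15)
H_children = (40/55)·0.9097 + (15/55)·0.7219 = 0.8585
IG = 0.994 - 0.8585 = 0.1355

0.1355


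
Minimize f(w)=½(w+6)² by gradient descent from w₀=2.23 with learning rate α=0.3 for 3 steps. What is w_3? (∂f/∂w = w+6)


step 1: grad = 2.23+6 = 8.23; w = 2.23 - 0.3·(8.23) = -0.239
step 2: grad = -0.239+6 = 5.761; w = -0.239 - 0.3·(5.761) = -1.9673
step 3: grad = -1.9673+6 = 4.0327; w = -1.9673 - 0.3·(4.0327) = -3.17711

-3.17711


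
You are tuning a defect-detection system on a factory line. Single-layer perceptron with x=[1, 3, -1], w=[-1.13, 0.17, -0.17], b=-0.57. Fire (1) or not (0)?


z = (1)·(-1.13) + (3)·(0.17) + (-1)·(-0.17) - 0.57
  = -1.02
step(z) = 0 (z<0)

0


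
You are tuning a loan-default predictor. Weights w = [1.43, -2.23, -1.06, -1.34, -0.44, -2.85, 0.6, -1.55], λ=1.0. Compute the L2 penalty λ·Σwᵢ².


‖w‖₂² = (1.43)² + (-2.23)² + (-1.06)² + (-1.34)² + (-0.44)² + (-2.85)² + (0.6)² + (-1.55)²
     = 2.0449 + 4.9729 + 1.1236 + 1.7956 + 0.1936 + 8.1225 + 0.36 + 2.4025
     = 21.0156
λ·‖w‖₂² = 1.0·21.0156 = 21.0156

21.0156


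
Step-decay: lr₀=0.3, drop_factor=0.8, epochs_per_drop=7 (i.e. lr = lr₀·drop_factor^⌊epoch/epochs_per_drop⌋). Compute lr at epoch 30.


n_drops = ⌊30/7⌋ = 4
lr = 0.3·0.8^4 = 0.3·0.4096 = 0.12288

0.12288


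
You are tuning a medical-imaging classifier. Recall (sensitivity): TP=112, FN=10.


Recall = TP/(TP+FN)
= 112/(112+10)
= 112/122 = 91.8%

91.8%


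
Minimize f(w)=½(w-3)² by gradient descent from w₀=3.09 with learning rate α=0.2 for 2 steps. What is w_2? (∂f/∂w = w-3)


step 1: grad = 3.09-3 = 0.09; w = 3.09 - 0.2·(0.09) = 3.072
step 2: grad = 3.072-3 = 0.072; w = 3.072 - 0.2·(0.072) = 3.0576

3.0576


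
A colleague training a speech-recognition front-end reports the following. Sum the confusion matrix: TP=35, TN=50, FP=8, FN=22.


Total = TP + TN + FP + FN
= 35 + 50 + 8 + 22
= 115
(Predicted positive: 43, predicted negative: 72)

115


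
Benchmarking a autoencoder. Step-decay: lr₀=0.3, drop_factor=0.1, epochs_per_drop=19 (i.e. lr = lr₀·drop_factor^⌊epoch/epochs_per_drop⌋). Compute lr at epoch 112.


n_drops = ⌊112/19⌋ = 5
lr = 0.3·0.1^5 = 0.3·0.00001 = 0.000003

0.000003


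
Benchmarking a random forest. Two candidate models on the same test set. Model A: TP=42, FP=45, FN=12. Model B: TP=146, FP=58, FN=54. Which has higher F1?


Model A: P=42/87=0.4828, R=42/54=0.7778, F1=2PR/(P+R)=2TP/(2TP+FP+FN)=84/141=0.5957
Model B: P=146/204=0.7157, R=146/200=0.73, F1=2PR/(P+R)=2TP/(2TP+FP+FN)=292/404=0.7228
0.5957 < 0.7228 → Model B

Model B
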